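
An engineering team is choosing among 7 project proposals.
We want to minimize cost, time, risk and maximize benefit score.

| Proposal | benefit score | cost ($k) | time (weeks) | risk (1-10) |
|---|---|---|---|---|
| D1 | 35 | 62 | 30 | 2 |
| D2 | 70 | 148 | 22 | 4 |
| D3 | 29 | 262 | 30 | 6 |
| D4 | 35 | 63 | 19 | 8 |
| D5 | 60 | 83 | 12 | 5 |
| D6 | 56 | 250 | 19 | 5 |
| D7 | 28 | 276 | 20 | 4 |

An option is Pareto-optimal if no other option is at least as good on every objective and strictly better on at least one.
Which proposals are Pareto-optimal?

D1: not dominated (best cost).
D2: not dominated (best benefit score).
D3: dominated by D1 (benefit score 35≥29, cost 62≤262, time 30≤30, risk 2≤6).
D4: not dominated.
D5: not dominated (best time).
D6: dominated by D5 (benefit score 60≥56, cost 83≤250, time 12≤19, risk 5≤5).
D7: not dominated.

D1, D2, D4, D5, D7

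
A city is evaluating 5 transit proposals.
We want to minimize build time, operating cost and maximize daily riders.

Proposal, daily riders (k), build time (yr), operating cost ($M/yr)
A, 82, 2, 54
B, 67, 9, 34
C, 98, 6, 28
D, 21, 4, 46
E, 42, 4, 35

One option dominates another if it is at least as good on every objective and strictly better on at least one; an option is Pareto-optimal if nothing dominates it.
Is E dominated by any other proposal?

A: worse on operating cost (54 vs 35).
B: worse on build time (9 vs 4).
C: worse on build time (6 vs 4).
D: worse on daily riders (21 vs 42).
No option is at least as good as E on every objective and strictly better on one.

No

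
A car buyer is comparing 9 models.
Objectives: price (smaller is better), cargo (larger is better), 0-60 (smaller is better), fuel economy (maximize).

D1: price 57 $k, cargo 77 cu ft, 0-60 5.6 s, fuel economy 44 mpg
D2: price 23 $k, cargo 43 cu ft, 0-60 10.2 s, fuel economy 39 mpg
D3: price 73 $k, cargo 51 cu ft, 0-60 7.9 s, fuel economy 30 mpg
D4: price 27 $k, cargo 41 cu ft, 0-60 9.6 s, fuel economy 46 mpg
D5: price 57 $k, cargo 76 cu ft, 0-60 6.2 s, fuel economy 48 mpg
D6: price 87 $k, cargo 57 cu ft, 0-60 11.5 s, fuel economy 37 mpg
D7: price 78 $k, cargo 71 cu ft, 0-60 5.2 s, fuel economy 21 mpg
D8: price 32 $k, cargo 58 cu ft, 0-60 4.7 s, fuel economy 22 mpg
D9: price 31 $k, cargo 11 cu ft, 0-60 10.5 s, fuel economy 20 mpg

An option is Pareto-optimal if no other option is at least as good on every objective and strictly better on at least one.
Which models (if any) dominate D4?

D1: worse on price (57 vs 27).
D2: worse on 0-60 (10.2 vs 9.6).
D3: worse on price (73 vs 27).
D5: worse on price (57 vs 27).
D6: worse on price (87 vs 27).
D7: worse on price (78 vs 27).
D8: worse on price (32 vs 27).
D9: worse on price (31 vs 27).
No option dominates D4.

none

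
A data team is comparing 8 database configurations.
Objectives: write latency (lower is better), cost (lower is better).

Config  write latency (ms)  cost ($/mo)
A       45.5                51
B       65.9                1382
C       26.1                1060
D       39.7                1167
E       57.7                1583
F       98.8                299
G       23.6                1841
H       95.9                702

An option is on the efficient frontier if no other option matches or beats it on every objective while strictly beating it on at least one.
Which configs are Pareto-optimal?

A: not dominated (best cost).
B: dominated by A (write latency 45.5≤65.9, cost 51≤1382).
C: not dominated.
D: dominated by C (write latency 26.1≤39.7, cost 1060≤1167).
E: dominated by A (write latency 45.5≤57.7, cost 51≤1583).
F: dominated by A (write latency 45.5≤98.8, cost 51≤299).
G: not dominated (best write latency).
H: dominated by A (write latency 45.5≤95.9, cost 51≤702).

A, C, G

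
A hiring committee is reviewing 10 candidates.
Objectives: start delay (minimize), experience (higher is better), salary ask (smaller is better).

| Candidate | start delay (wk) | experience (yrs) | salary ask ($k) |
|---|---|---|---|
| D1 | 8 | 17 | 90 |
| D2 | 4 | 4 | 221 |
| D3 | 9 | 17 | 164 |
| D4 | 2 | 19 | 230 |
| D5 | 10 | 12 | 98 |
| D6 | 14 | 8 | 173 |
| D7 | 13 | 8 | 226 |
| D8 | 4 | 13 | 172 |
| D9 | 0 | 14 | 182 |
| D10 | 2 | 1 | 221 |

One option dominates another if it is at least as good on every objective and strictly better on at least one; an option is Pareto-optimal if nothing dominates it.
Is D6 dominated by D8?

D8 vs D6: start delay 4≤14, experience 13≥8, salary ask 172≤173 — D8 is at least as good on every objective with at least one strict improvement.

Yes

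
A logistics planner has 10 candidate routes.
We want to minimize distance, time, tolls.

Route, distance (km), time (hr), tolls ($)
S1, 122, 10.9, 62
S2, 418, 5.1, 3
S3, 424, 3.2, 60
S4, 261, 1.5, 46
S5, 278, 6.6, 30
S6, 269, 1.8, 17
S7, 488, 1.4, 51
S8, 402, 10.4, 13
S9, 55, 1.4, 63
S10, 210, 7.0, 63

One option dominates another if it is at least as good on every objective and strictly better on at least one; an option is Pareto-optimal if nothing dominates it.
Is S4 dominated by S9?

S9 vs S4: S9 is worse on tolls (63 vs 46), so it does not dominate S4.

No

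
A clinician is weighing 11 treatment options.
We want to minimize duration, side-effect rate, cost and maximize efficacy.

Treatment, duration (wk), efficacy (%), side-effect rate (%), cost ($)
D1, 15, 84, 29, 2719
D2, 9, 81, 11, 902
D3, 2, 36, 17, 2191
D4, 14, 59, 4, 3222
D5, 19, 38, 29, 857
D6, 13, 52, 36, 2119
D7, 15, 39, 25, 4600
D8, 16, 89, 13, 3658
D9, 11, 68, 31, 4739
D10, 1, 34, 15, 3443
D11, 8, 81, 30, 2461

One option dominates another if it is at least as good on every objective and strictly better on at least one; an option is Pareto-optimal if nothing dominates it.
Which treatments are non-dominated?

D1, D2, D3, D4, D5, D8, D10, D11

D1: not dominated.
D2: not dominated.
D3: not dominated.
D4: not dominated (best side-effect rate).
D5: not dominated (best cost).
D6: dominated by D2 (duration 9≤13, efficacy 81≥52, side-effect rate 11≤36, cost 902≤2119).
D7: dominated by D2 (duration 9≤15, efficacy 81≥39, side-effect rate 11≤25, cost 902≤4600).
D8: not dominated (best efficacy).
D9: dominated by D2 (duration 9≤11, efficacy 81≥68, side-effect rate 11≤31, cost 902≤4739).
D10: not dominated (best duration).
D11: not dominated.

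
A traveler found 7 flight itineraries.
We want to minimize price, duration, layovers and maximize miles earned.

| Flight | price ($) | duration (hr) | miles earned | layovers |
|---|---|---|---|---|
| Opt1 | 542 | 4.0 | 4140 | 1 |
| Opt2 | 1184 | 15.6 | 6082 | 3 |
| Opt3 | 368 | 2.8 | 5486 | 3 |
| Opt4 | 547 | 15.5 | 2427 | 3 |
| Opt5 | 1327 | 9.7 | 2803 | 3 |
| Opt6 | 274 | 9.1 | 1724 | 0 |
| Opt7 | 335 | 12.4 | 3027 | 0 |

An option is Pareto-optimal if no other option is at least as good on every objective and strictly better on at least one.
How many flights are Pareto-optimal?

Opt1: not dominated.
Opt2: not dominated (best miles earned).
Opt3: not dominated (best duration).
Opt4: dominated by Opt1 (price 542≤547, duration 4.0≤15.5, miles earned 4140≥2427, layovers 1≤3).
Opt5: dominated by Opt1 (price 542≤1327, duration 4.0≤9.7, miles earned 4140≥2803, layovers 1≤3).
Opt6: not dominated (best price).
Opt7: not dominated.
Pareto-optimal: Opt1, Opt2, Opt3, Opt6, Opt7 → 5.

5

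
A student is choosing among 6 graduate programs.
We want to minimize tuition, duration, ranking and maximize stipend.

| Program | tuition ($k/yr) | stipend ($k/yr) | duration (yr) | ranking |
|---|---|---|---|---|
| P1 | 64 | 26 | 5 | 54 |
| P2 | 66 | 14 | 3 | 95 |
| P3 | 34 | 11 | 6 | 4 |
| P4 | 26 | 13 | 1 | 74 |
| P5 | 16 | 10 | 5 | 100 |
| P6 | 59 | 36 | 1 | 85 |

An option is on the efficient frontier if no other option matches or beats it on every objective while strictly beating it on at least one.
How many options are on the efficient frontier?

P1: not dominated.
P2: dominated by P6 (tuition 59≤66, stipend 36≥14, duration 1≤3, ranking 85≤95).
P3: not dominated (best ranking).
P4: not dominated.
P5: not dominated (best tuition).
P6: not dominated (best stipend).
Pareto-optimal: P1, P3, P4, P5, P6 → 5.

5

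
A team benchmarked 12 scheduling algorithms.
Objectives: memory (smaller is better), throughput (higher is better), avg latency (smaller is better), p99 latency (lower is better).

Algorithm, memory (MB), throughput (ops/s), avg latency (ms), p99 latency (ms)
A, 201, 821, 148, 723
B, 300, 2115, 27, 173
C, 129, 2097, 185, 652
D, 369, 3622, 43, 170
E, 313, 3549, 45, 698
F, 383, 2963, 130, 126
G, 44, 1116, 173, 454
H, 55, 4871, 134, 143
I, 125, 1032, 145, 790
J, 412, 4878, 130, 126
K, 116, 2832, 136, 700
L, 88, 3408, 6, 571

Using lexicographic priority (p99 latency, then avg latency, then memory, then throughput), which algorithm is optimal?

First minimize p99 latency: best is 126, kept {F, J}.
Then minimize avg latency: best is 130, kept {F, J}.
Then minimize memory: best is 383, kept {F}.

F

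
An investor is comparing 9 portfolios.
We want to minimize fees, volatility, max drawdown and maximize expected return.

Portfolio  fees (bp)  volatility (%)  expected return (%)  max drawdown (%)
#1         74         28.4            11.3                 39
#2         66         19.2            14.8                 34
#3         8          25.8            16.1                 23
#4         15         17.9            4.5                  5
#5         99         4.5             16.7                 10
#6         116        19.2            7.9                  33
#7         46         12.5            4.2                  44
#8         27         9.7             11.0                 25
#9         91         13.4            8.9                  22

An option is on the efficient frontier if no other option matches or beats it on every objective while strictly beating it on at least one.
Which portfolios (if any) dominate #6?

#5, #8, #9

#5: fees 99≤116, volatility 4.5≤19.2, expected return 16.7≥7.9, max drawdown 10≤33 — dominates #6.
#8: fees 27≤116, volatility 9.7≤19.2, expected return 11.0≥7.9, max drawdown 25≤33 — dominates #6.
#9: fees 91≤116, volatility 13.4≤19.2, expected return 8.9≥7.9, max drawdown 22≤33 — dominates #6.
Others (#1, #2, #3, #4, #7) are each worse than #6 on at least one objective.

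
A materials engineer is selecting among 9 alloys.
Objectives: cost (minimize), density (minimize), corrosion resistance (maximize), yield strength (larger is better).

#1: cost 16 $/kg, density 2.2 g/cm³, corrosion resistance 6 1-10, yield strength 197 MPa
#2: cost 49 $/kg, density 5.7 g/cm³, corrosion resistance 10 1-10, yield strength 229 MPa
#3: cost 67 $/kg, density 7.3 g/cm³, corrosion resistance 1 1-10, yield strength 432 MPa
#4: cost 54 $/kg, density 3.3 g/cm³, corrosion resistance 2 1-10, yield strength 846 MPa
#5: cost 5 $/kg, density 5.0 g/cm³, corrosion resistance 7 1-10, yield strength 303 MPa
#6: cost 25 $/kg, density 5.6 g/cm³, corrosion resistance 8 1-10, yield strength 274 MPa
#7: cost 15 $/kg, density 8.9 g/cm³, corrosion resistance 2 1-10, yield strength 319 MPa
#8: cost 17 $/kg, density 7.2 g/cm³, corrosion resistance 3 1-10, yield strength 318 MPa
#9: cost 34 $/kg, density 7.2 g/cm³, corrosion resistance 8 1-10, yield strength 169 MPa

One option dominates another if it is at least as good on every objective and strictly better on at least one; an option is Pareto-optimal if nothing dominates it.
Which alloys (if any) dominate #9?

#6: cost 25≤34, density 5.6≤7.2, corrosion resistance 8≥8, yield strength 274≥169 — dominates #9.
Others (#1, #2, #3, #4, #5, #7, #8) are each worse than #9 on at least one objective.

#6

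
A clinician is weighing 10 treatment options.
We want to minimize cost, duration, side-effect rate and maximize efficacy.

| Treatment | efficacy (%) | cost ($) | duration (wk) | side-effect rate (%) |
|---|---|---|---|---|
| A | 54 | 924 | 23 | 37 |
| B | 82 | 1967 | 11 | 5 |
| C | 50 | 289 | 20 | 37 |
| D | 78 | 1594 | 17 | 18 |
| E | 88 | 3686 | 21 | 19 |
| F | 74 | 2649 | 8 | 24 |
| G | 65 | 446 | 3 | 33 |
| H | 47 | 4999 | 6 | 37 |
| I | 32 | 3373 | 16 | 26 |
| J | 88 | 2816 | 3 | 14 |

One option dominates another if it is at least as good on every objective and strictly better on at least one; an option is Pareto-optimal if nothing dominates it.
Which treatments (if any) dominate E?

J

J: efficacy 88≥88, cost 2816≤3686, duration 3≤21, side-effect rate 14≤19 — dominates E.
Others (A, B, C, D, F, G, H, I) are each worse than E on at least one objective.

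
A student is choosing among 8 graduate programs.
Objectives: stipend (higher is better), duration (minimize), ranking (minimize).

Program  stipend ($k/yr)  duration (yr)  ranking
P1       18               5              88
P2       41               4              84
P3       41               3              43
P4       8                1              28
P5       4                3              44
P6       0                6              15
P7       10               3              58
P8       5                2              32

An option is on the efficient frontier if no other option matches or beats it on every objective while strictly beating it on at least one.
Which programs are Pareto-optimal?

P1: dominated by P2 (stipend 41≥18, duration 4≤5, ranking 84≤88).
P2: dominated by P3 (stipend 41≥41, duration 3≤4, ranking 43≤84).
P3: not dominated.
P4: not dominated (best duration).
P5: dominated by P3 (stipend 41≥4, duration 3≤3, ranking 43≤44).
P6: not dominated (best ranking).
P7: dominated by P3 (stipend 41≥10, duration 3≤3, ranking 43≤58).
P8: dominated by P4 (stipend 8≥5, duration 1≤2, ranking 28≤32).

P3, P4, P6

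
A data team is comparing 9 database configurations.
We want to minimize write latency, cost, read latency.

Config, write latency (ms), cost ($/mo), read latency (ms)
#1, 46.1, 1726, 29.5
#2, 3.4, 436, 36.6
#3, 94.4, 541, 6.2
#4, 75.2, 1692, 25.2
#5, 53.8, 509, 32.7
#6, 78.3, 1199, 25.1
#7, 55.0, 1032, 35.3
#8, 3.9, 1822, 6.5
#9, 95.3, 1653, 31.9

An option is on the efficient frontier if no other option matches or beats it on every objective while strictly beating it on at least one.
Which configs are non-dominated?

#1, #2, #3, #4, #5, #6, #8

#1: not dominated.
#2: not dominated (best write latency).
#3: not dominated (best read latency).
#4: not dominated.
#5: not dominated.
#6: not dominated.
#7: dominated by #5 (write latency 53.8≤55.0, cost 509≤1032, read latency 32.7≤35.3).
#8: not dominated.
#9: dominated by #3 (write latency 94.4≤95.3, cost 541≤1653, read latency 6.2≤31.9).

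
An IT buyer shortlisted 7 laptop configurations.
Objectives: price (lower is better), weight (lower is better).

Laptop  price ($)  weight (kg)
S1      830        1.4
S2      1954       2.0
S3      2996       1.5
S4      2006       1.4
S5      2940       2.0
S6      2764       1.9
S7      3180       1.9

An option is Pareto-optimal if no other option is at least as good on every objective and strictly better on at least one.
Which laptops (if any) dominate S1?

none

S2: worse on price (1954 vs 830).
S3: worse on price (2996 vs 830).
S4: worse on price (2006 vs 830).
S5: worse on price (2940 vs 830).
S6: worse on price (2764 vs 830).
S7: worse on price (3180 vs 830).
No option dominates S1.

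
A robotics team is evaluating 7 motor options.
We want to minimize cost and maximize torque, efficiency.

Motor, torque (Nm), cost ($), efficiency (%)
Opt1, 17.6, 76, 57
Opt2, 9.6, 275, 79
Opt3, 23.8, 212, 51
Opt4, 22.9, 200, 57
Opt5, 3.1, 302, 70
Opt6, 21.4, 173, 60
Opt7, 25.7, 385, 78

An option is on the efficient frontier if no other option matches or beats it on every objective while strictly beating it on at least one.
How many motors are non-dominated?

Opt1: not dominated (best cost).
Opt2: not dominated (best efficiency).
Opt3: not dominated.
Opt4: not dominated.
Opt5: dominated by Opt2 (torque 9.6≥3.1, cost 275≤302, efficiency 79≥70).
Opt6: not dominated.
Opt7: not dominated (best torque).
Pareto-optimal: Opt1, Opt2, Opt3, Opt4, Opt6, Opt7 → 6.

6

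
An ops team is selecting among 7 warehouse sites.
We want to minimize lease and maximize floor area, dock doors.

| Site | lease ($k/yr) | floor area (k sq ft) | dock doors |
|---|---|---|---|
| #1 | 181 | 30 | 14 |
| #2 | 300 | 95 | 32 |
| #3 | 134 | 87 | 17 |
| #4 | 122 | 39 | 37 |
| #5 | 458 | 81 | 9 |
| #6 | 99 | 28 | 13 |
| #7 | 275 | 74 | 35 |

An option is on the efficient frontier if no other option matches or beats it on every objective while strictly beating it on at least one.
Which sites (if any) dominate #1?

#3, #4

#3: lease 134≤181, floor area 87≥30, dock doors 17≥14 — dominates #1.
#4: lease 122≤181, floor area 39≥30, dock doors 37≥14 — dominates #1.
Others (#2, #5, #6, #7) are each worse than #1 on at least one objective.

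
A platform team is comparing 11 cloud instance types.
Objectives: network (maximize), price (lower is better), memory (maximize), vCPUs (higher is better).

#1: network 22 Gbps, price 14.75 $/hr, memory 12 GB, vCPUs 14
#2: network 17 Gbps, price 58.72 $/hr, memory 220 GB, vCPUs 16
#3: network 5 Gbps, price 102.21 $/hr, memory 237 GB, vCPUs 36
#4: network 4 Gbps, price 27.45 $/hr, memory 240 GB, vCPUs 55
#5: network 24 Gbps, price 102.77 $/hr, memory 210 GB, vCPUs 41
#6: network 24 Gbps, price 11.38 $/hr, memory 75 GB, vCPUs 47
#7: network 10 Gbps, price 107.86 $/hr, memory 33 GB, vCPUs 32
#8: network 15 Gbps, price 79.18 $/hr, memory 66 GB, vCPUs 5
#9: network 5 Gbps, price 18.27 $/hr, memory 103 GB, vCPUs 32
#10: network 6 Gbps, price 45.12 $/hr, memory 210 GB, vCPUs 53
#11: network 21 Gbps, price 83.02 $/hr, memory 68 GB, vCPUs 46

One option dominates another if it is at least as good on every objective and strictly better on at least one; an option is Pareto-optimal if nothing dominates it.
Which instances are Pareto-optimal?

#2, #3, #4, #5, #6, #9, #10

#1: dominated by #6 (network 24≥22, price 11.38≤14.75, memory 75≥12, vCPUs 47≥14).
#2: not dominated.
#3: not dominated.
#4: not dominated (best memory).
#5: not dominated.
#6: not dominated (best price).
#7: dominated by #5 (network 24≥10, price 102.77≤107.86, memory 210≥33, vCPUs 41≥32).
#8: dominated by #2 (network 17≥15, price 58.72≤79.18, memory 220≥66, vCPUs 16≥5).
#9: not dominated.
#10: not dominated.
#11: dominated by #6 (network 24≥21, price 11.38≤83.02, memory 75≥68, vCPUs 47≥46).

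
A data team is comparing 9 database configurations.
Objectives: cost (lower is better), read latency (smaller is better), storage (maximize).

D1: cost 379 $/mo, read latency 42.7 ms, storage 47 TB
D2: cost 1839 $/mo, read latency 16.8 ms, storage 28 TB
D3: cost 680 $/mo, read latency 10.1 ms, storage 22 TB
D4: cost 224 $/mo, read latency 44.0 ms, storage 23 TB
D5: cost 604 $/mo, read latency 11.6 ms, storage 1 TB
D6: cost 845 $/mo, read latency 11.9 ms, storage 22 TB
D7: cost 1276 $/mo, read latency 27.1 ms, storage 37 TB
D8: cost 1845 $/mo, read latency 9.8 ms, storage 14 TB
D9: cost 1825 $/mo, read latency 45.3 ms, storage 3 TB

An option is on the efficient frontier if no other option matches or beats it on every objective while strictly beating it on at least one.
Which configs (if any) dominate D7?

none

D1: worse on read latency (42.7 vs 27.1).
D2: worse on cost (1839 vs 1276).
D3: worse on storage (22 vs 37).
D4: worse on read latency (44.0 vs 27.1).
D5: worse on storage (1 vs 37).
D6: worse on storage (22 vs 37).
D8: worse on cost (1845 vs 1276).
D9: worse on cost (1825 vs 1276).
No option dominates D7.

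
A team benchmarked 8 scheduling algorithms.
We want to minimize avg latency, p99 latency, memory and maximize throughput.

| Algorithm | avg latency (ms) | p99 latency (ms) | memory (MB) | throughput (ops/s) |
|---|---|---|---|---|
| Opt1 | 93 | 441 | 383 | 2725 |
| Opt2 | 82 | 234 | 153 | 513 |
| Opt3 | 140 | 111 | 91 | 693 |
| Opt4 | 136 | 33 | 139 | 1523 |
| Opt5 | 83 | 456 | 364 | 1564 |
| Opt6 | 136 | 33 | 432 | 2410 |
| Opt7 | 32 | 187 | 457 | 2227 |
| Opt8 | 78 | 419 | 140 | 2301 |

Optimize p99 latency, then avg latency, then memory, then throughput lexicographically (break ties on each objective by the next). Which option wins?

First minimize p99 latency: best is 33, kept {Opt4, Opt6}.
Then minimize avg latency: best is 136, kept {Opt4, Opt6}.
Then minimize memory: best is 139, kept {Opt4}.

Opt4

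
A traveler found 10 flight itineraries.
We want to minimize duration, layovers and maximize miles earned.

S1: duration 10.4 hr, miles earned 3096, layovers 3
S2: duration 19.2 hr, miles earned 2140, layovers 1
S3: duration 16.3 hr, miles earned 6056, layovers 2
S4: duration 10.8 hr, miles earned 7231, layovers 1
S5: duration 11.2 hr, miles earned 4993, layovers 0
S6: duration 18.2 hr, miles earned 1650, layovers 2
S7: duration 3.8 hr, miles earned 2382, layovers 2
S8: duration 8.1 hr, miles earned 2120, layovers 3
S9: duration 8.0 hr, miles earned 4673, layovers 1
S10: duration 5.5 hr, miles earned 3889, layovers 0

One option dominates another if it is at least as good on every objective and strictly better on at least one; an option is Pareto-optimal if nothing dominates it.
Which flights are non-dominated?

S4, S5, S7, S9, S10

S1: dominated by S9 (duration 8.0≤10.4, miles earned 4673≥3096, layovers 1≤3).
S2: dominated by S4 (duration 10.8≤19.2, miles earned 7231≥2140, layovers 1≤1).
S3: dominated by S4 (duration 10.8≤16.3, miles earned 7231≥6056, layovers 1≤2).
S4: not dominated (best miles earned).
S5: not dominated.
S6: dominated by S3 (duration 16.3≤18.2, miles earned 6056≥1650, layovers 2≤2).
S7: not dominated (best duration).
S8: dominated by S7 (duration 3.8≤8.1, miles earned 2382≥2120, layovers 2≤3).
S9: not dominated.
S10: not dominated.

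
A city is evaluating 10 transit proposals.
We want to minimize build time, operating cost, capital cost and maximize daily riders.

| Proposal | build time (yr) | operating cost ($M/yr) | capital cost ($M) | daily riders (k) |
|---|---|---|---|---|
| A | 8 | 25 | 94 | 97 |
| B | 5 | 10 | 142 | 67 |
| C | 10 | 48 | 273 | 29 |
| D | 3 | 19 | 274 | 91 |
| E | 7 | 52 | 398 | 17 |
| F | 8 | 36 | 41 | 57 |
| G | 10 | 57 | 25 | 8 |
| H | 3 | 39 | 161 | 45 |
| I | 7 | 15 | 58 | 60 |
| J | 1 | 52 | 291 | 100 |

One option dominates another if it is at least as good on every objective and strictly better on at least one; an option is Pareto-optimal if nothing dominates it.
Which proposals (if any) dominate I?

A: worse on build time (8 vs 7).
B: worse on capital cost (142 vs 58).
C: worse on build time (10 vs 7).
D: worse on operating cost (19 vs 15).
E: worse on operating cost (52 vs 15).
F: worse on build time (8 vs 7).
G: worse on build time (10 vs 7).
H: worse on operating cost (39 vs 15).
J: worse on operating cost (52 vs 15).
No option dominates I.

none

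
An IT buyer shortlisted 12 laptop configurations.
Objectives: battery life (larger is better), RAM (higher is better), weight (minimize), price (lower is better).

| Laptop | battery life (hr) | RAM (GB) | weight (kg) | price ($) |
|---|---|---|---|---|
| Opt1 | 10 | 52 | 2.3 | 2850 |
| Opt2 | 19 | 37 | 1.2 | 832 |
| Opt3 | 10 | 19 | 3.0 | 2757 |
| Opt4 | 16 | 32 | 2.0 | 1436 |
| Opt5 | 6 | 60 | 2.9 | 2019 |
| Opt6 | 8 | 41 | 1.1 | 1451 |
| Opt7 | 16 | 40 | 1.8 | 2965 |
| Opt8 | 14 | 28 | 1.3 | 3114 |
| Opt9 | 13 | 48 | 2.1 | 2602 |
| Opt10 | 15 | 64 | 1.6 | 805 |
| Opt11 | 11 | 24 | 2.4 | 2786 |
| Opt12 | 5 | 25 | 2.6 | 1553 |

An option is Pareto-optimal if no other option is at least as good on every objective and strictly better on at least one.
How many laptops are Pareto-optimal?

Opt1: dominated by Opt10 (battery life 15≥10, RAM 64≥52, weight 1.6≤2.3, price 805≤2850).
Opt2: not dominated (best battery life).
Opt3: dominated by Opt2 (battery life 19≥10, RAM 37≥19, weight 1.2≤3.0, price 832≤2757).
Opt4: dominated by Opt2 (battery life 19≥16, RAM 37≥32, weight 1.2≤2.0, price 832≤1436).
Opt5: dominated by Opt10 (battery life 15≥6, RAM 64≥60, weight 1.6≤2.9, price 805≤2019).
Opt6: not dominated (best weight).
Opt7: not dominated.
Opt8: dominated by Opt2 (battery life 19≥14, RAM 37≥28, weight 1.2≤1.3, price 832≤3114).
Opt9: dominated by Opt10 (battery life 15≥13, RAM 64≥48, weight 1.6≤2.1, price 805≤2602).
Opt10: not dominated (best RAM).
Opt11: dominated by Opt2 (battery life 19≥11, RAM 37≥24, weight 1.2≤2.4, price 832≤2786).
Opt12: dominated by Opt2 (battery life 19≥5, RAM 37≥25, weight 1.2≤2.6, price 832≤1553).
Pareto-optimal: Opt2, Opt6, Opt7, Opt10 → 4.

4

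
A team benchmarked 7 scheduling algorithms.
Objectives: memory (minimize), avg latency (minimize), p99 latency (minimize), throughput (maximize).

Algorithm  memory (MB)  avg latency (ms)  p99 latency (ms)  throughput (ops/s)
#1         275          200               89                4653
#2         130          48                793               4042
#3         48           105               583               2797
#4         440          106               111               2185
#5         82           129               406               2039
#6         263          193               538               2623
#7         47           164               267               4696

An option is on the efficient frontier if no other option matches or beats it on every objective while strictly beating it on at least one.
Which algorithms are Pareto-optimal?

#1: not dominated (best p99 latency).
#2: not dominated (best avg latency).
#3: not dominated.
#4: not dominated.
#5: not dominated.
#6: dominated by #7 (memory 47≤263, avg latency 164≤193, p99 latency 267≤538, throughput 4696≥2623).
#7: not dominated (best memory).

#1, #2, #3, #4, #5, #7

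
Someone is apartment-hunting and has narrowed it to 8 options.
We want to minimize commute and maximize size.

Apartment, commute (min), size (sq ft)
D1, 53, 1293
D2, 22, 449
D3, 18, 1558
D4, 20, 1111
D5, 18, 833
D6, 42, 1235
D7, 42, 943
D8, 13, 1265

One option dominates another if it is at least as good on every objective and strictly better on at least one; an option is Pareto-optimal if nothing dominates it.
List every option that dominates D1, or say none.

D3

D3: commute 18≤53, size 1558≥1293 — dominates D1.
Others (D2, D4, D5, D6, D7, D8) are each worse than D1 on at least one objective.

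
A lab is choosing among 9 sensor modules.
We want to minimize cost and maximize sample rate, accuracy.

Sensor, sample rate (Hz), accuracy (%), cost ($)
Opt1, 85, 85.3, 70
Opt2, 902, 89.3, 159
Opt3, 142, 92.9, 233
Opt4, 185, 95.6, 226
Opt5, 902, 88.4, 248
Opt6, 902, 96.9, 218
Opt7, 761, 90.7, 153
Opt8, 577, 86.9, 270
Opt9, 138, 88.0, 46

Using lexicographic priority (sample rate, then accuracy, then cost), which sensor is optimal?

First maximize sample rate: best is 902, kept {Opt2, Opt5, Opt6}.
Then maximize accuracy: best is 96.9, kept {Opt6}.

Opt6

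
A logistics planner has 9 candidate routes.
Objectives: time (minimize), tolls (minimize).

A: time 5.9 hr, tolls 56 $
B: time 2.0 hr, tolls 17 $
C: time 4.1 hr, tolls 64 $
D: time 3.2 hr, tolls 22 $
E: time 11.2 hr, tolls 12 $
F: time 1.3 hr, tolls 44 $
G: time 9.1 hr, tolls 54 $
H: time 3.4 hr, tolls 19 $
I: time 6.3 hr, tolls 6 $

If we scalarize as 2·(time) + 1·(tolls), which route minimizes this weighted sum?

A: 2·5.9 + 1·56 = 67.8
B: 2·2.0 + 1·17 = 21.0
C: 2·4.1 + 1·64 = 72.2
D: 2·3.2 + 1·22 = 28.4
E: 2·11.2 + 1·12 = 34.4
F: 2·1.3 + 1·44 = 46.6
G: 2·9.1 + 1·54 = 72.2
H: 2·3.4 + 1·19 = 25.8
I: 2·6.3 + 1·6 = 18.6
Lowest: I at 18.6.

I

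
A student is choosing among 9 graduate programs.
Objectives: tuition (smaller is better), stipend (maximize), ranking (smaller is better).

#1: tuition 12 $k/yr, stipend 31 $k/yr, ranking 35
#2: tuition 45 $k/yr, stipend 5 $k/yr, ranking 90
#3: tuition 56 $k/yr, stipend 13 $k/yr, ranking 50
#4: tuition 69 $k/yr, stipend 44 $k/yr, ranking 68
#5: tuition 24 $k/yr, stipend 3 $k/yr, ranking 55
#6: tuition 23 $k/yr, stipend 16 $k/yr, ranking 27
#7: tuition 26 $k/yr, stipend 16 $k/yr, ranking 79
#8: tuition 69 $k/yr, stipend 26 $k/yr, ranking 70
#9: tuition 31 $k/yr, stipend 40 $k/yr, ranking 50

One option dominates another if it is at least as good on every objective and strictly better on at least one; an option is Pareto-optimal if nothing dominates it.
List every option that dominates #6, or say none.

#1: worse on ranking (35 vs 27).
#2: worse on tuition (45 vs 23).
#3: worse on tuition (56 vs 23).
#4: worse on tuition (69 vs 23).
#5: worse on tuition (24 vs 23).
#7: worse on tuition (26 vs 23).
#8: worse on tuition (69 vs 23).
#9: worse on tuition (31 vs 23).
No option dominates #6.

none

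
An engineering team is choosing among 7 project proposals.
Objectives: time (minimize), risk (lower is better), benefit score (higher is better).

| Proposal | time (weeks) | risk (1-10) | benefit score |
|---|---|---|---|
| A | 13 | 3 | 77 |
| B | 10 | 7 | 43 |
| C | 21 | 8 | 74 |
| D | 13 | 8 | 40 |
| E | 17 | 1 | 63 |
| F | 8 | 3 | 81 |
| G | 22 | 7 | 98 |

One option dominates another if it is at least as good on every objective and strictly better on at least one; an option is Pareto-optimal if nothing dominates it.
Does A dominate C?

A vs C: time 13≤21, risk 3≤8, benefit score 77≥74 — A is at least as good on every objective with at least one strict improvement.

Yes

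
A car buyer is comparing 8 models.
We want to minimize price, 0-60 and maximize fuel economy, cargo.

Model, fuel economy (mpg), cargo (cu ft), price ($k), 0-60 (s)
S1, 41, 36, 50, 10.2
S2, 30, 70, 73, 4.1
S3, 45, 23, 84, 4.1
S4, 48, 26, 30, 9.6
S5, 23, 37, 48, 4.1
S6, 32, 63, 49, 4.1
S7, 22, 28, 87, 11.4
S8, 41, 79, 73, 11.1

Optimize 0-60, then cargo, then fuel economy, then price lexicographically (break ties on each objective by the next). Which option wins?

S2

First minimize 0-60: best is 4.1, kept {S2, S3, S5, S6}.
Then maximize cargo: best is 70, kept {S2}.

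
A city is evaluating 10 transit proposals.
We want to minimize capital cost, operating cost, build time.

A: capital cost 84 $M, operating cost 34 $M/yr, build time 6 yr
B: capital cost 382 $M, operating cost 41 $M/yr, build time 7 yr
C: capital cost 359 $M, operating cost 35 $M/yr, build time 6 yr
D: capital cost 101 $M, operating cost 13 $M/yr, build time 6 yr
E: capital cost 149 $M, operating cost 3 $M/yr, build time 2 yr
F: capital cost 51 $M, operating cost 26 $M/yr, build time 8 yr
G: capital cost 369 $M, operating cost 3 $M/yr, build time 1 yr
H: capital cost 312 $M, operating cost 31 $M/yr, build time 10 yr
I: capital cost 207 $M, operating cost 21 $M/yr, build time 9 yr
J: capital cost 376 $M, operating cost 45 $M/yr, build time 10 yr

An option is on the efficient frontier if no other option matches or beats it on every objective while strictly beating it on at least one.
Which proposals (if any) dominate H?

D, E, F, I

D: capital cost 101≤312, operating cost 13≤31, build time 6≤10 — dominates H.
E: capital cost 149≤312, operating cost 3≤31, build time 2≤10 — dominates H.
F: capital cost 51≤312, operating cost 26≤31, build time 8≤10 — dominates H.
I: capital cost 207≤312, operating cost 21≤31, build time 9≤10 — dominates H.
Others (A, B, C, G, J) are each worse than H on at least one objective.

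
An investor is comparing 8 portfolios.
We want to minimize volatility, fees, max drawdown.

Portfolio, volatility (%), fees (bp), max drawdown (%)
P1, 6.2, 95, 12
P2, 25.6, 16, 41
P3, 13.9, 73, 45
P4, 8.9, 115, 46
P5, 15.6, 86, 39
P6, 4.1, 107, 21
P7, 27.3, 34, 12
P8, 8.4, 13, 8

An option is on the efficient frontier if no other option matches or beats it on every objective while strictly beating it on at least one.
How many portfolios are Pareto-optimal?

P1: not dominated.
P2: dominated by P8 (volatility 8.4≤25.6, fees 13≤16, max drawdown 8≤41).
P3: dominated by P8 (volatility 8.4≤13.9, fees 13≤73, max drawdown 8≤45).
P4: dominated by P1 (volatility 6.2≤8.9, fees 95≤115, max drawdown 12≤46).
P5: dominated by P8 (volatility 8.4≤15.6, fees 13≤86, max drawdown 8≤39).
P6: not dominated (best volatility).
P7: dominated by P8 (volatility 8.4≤27.3, fees 13≤34, max drawdown 8≤12).
P8: not dominated (best fees).
Pareto-optimal: P1, P6, P8 → 3.

3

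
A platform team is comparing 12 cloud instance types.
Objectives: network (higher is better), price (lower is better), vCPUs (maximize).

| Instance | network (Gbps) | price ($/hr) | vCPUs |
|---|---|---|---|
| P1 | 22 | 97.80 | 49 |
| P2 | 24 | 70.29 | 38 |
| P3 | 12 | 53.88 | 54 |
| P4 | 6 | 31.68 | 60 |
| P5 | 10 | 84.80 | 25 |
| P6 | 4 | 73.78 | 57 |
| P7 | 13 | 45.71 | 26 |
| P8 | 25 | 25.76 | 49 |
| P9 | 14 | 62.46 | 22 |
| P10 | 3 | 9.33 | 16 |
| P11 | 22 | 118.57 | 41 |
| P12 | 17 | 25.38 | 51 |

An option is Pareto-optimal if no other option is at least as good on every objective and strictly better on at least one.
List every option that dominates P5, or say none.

P2, P3, P7, P8, P12

P2: network 24≥10, price 70.29≤84.80, vCPUs 38≥25 — dominates P5.
P3: network 12≥10, price 53.88≤84.80, vCPUs 54≥25 — dominates P5.
P7: network 13≥10, price 45.71≤84.80, vCPUs 26≥25 — dominates P5.
P8: network 25≥10, price 25.76≤84.80, vCPUs 49≥25 — dominates P5.
P12: network 17≥10, price 25.38≤84.80, vCPUs 51≥25 — dominates P5.
Others (P1, P4, P6, P9, P10, P11) are each worse than P5 on at least one objective.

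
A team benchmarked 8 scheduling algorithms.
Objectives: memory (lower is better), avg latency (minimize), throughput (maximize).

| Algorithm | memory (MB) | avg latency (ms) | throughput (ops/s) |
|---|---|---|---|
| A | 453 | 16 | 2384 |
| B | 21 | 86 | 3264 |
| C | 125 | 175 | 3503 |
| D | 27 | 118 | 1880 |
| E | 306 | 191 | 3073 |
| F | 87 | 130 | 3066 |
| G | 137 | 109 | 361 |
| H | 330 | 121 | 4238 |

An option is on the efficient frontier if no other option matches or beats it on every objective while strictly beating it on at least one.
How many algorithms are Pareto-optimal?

4

A: not dominated (best avg latency).
B: not dominated (best memory).
C: not dominated.
D: dominated by B (memory 21≤27, avg latency 86≤118, throughput 3264≥1880).
E: dominated by B (memory 21≤306, avg latency 86≤191, throughput 3264≥3073).
F: dominated by B (memory 21≤87, avg latency 86≤130, throughput 3264≥3066).
G: dominated by B (memory 21≤137, avg latency 86≤109, throughput 3264≥361).
H: not dominated (best throughput).
Pareto-optimal: A, B, C, H → 4.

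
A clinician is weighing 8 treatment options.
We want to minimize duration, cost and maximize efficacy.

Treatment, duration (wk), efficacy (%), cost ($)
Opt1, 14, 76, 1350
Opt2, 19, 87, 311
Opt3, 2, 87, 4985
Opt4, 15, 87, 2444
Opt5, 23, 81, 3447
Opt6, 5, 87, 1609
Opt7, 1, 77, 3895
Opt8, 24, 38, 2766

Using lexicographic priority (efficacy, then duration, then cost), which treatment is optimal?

First maximize efficacy: best is 87, kept {Opt2, Opt3, Opt4, Opt6}.
Then minimize duration: best is 2, kept {Opt3}.

Opt3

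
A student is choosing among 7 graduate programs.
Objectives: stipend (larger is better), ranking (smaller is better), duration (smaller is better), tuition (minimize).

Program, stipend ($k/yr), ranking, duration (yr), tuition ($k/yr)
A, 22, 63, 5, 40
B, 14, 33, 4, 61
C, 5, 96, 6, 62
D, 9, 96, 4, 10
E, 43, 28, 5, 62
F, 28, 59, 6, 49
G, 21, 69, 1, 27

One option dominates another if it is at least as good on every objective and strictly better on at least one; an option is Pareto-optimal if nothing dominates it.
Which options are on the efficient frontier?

A, B, D, E, F, G

A: not dominated.
B: not dominated.
C: dominated by A (stipend 22≥5, ranking 63≤96, duration 5≤6, tuition 40≤62).
D: not dominated (best tuition).
E: not dominated (best stipend).
F: not dominated.
G: not dominated (best duration).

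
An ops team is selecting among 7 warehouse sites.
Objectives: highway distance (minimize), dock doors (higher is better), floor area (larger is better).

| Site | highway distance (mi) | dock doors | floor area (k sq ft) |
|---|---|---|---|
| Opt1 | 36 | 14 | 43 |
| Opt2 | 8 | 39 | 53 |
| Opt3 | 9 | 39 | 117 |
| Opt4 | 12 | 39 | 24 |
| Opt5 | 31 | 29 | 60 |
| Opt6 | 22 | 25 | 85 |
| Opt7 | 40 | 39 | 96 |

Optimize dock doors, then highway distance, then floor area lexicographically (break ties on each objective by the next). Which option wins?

First maximize dock doors: best is 39, kept {Opt2, Opt3, Opt4, Opt7}.
Then minimize highway distance: best is 8, kept {Opt2}.

Opt2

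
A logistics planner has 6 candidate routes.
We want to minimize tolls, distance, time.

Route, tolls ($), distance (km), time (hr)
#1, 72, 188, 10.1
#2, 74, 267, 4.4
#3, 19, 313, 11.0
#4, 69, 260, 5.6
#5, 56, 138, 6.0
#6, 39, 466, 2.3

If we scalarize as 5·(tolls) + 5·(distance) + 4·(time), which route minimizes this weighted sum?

#1: 5·72 + 5·188 + 4·10.1 = 1340.4
#2: 5·74 + 5·267 + 4·4.4 = 1722.6
#3: 5·19 + 5·313 + 4·11.0 = 1704.0
#4: 5·69 + 5·260 + 4·5.6 = 1667.4
#5: 5·56 + 5·138 + 4·6.0 = 994.0
#6: 5·39 + 5·466 + 4·2.3 = 2534.2
Lowest: #5 at 994.0.

#5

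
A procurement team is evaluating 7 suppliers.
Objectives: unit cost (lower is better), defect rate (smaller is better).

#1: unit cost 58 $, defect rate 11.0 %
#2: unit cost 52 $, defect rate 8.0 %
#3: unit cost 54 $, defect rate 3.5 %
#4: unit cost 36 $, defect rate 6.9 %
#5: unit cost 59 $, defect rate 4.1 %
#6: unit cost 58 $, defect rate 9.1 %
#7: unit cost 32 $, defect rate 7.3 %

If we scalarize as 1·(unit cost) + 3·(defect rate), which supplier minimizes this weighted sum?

#7

#1: 1·58 + 3·11.0 = 91.0
#2: 1·52 + 3·8.0 = 76.0
#3: 1·54 + 3·3.5 = 64.5
#4: 1·36 + 3·6.9 = 56.7
#5: 1·59 + 3·4.1 = 71.3
#6: 1·58 + 3·9.1 = 85.3
#7: 1·32 + 3·7.3 = 53.9
Lowest: #7 at 53.9.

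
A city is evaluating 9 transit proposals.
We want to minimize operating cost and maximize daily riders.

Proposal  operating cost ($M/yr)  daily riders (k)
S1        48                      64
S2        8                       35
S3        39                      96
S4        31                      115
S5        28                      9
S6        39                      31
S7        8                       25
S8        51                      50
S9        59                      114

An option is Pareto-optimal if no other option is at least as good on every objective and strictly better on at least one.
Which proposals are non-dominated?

S2, S4

S1: dominated by S3 (operating cost 39≤48, daily riders 96≥64).
S2: not dominated.
S3: dominated by S4 (operating cost 31≤39, daily riders 115≥96).
S4: not dominated (best daily riders).
S5: dominated by S2 (operating cost 8≤28, daily riders 35≥9).
S6: dominated by S2 (operating cost 8≤39, daily riders 35≥31).
S7: dominated by S2 (operating cost 8≤8, daily riders 35≥25).
S8: dominated by S1 (operating cost 48≤51, daily riders 64≥50).
S9: dominated by S4 (operating cost 31≤59, daily riders 115≥114).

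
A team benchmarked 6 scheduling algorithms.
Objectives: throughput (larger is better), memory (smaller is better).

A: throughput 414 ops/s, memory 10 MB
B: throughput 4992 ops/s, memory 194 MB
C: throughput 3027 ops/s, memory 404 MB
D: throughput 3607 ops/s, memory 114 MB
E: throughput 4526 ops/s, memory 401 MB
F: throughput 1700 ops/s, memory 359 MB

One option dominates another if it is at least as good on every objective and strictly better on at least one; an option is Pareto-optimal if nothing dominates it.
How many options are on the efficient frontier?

A: not dominated (best memory).
B: not dominated (best throughput).
C: dominated by B (throughput 4992≥3027, memory 194≤404).
D: not dominated.
E: dominated by B (throughput 4992≥4526, memory 194≤401).
F: dominated by B (throughput 4992≥1700, memory 194≤359).
Pareto-optimal: A, B, D → 3.

3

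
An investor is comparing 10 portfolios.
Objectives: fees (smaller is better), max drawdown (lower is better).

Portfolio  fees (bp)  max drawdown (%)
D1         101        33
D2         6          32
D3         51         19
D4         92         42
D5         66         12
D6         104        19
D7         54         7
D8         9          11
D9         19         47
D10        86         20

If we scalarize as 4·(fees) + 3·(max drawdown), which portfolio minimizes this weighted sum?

D1: 4·101 + 3·33 = 503
D2: 4·6 + 3·32 = 120
D3: 4·51 + 3·19 = 261
D4: 4·92 + 3·42 = 494
D5: 4·66 + 3·12 = 300
D6: 4·104 + 3·19 = 473
D7: 4·54 + 3·7 = 237
D8: 4·9 + 3·11 = 69
D9: 4·19 + 3·47 = 217
D10: 4·86 + 3·20 = 404
Lowest: D8 at 69.

D8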